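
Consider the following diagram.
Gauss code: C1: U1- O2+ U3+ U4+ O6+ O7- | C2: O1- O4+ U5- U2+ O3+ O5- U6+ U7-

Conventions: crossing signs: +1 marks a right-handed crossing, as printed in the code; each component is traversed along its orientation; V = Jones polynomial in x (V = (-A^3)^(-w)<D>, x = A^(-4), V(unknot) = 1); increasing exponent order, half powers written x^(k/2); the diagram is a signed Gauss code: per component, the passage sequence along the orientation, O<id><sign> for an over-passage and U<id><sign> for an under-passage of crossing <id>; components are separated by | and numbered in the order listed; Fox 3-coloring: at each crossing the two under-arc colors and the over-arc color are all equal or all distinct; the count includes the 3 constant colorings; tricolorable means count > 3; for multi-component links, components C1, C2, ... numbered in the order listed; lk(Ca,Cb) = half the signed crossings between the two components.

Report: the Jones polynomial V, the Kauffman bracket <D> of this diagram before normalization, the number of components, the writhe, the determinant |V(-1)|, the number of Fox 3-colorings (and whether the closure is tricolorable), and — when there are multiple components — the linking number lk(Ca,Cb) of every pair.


Jones polynomial: V(x) = -x^(1/2) - x^(5/2)
<D> = A^-7 + A; writhe +1
components 2, writhe +1 (7 crossings)
linking number lk(C1,C2) = +1
3-colorings: 3 of 3^7, det 2 — not tricolorable
note: |V(-1)| = 2: so not tricolorable, since 3 does not divide 2


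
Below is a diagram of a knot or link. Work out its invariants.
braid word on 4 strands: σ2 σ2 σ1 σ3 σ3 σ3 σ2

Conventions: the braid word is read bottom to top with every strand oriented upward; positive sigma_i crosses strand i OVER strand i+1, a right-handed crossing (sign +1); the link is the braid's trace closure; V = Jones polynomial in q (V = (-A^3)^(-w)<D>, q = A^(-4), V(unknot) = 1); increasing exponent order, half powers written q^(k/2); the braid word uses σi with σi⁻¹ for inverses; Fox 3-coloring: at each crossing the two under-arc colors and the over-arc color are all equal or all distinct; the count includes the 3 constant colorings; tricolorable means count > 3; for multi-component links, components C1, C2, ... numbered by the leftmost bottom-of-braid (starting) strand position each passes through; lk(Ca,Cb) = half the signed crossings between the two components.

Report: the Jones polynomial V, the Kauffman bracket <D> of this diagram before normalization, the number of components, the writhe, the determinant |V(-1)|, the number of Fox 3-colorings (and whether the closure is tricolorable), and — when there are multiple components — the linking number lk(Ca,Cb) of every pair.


Jones polynomial: V(q) = q^2 + 2q^4 - 2q^5 + q^6 - 2q^7 + q^8
<D> = -A^-11 + 2A^-7 - A^-3 + 2A - 2A^5 - A^13; writhe +7
components 1, writhe +7 (7 crossings)
3-colorings: 27 of 3^7, det 9 — tricolorable
note: V spans 6 powers of q: at least 6 crossings in any diagram


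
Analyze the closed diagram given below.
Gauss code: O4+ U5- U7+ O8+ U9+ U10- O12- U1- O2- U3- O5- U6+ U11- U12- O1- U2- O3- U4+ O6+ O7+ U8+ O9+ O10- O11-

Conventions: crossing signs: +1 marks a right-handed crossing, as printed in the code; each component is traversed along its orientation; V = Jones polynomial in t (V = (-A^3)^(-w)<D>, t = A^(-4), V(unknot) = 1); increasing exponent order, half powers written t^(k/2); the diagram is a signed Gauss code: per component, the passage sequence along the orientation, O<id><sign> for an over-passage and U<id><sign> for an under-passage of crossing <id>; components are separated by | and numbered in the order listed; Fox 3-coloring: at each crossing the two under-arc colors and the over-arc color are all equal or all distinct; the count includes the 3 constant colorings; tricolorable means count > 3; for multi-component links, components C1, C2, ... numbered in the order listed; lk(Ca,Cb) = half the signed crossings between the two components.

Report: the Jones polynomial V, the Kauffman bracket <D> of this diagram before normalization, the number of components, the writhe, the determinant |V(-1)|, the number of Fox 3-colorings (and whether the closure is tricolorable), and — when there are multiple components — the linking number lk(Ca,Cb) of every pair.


V = -t^-6 + 2t^-5 - 4t^-4 + 5t^-3 - 4t^-2 + 5t^-1 - 3 + 2t - t^2
<D> = -A^-14 + 2A^-10 - 3A^-6 + 5A^-2 - 4A^2 + 5A^6 - 4A^10 + 2A^14 - A^18 (w = -2)
1 component over 12 crossings, w = -2
9 Fox colorings among 3^12, |V(-1)| = 27: tricolorable
why: V spans 8 powers of t: at least 8 crossings in any diagram


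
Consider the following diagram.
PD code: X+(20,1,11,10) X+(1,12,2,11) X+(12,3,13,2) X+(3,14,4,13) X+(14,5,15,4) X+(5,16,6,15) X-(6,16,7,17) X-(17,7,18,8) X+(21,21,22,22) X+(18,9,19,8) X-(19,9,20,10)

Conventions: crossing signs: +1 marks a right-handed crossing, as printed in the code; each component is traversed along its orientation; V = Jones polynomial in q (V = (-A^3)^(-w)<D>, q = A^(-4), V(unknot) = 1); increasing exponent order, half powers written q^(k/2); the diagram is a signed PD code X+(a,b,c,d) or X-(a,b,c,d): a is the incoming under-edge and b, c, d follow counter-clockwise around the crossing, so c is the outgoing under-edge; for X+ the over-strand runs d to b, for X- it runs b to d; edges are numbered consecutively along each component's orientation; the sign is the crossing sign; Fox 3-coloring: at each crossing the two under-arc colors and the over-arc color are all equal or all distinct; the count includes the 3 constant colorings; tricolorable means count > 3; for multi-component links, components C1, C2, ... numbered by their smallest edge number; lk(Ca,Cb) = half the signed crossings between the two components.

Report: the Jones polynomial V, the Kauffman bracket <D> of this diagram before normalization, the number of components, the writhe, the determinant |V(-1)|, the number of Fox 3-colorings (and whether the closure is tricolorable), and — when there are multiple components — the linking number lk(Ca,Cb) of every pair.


V(q) = q + q^2 + q^3 + q^6
bracket: -A^-9 - A^3 - A^7 - A^11, w = +5
3 components, writhe +5, over 11 crossings
lk(C1,C2) = +2
linking number lk(C1,C3) = 0
lk(C2,C3): 0
det 0, colorings 9 of 3^11 — tricolorable
observation: the span of V is 5, within the link bound 11 + 3 - 1


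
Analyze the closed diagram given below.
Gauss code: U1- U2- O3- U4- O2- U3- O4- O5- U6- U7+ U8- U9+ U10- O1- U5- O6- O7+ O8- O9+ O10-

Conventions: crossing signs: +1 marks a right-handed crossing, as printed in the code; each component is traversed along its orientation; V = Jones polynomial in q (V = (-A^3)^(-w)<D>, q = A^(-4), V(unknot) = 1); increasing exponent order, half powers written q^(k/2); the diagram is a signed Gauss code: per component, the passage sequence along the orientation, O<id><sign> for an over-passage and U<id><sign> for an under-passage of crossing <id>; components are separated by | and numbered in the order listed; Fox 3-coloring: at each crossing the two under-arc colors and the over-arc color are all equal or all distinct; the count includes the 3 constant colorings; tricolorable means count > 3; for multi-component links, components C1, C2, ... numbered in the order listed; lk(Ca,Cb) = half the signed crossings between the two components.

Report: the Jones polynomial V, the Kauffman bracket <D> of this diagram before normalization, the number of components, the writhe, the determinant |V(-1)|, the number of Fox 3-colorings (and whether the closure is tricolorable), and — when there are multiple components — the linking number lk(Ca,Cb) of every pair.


V(q) = q^-8 - 2q^-7 + q^-6 - 2q^-5 + 2q^-4 + q^-2
bracket: A^-10 + 2A^-2 - 2A^2 + A^6 - 2A^10 + A^14, w = -6
1 component, writhe -6, over 10 crossings
det 9, colorings 27 of 3^10 — tricolorable
observation: the span of V is 6, forcing >= 6 crossings in any diagram


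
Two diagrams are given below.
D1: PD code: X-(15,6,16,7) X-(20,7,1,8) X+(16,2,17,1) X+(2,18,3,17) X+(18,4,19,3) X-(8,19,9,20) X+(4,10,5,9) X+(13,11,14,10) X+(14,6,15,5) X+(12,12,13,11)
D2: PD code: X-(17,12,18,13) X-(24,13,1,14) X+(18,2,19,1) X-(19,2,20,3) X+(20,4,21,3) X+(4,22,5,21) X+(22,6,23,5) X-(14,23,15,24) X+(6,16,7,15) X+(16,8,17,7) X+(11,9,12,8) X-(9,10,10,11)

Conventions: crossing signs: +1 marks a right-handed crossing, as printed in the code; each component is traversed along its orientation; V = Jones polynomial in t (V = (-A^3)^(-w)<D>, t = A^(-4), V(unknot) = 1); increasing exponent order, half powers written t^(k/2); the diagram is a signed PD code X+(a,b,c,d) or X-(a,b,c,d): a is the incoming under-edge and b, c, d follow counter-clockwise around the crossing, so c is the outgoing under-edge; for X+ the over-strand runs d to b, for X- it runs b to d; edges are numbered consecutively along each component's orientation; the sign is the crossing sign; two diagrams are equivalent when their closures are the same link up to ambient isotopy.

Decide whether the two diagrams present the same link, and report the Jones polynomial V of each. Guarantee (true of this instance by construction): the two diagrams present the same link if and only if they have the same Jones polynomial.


same link: yes
V(D1) = t^-1 - 1 + 2t - 2t^2 + 2t^3 - 2t^4 + t^5  [10 crossings, <D> = A^-8 - 2A^-4 + 2 - 2A^4 + 2A^8 - A^12 + A^16, w = +4]
V(D2) = t^-1 - 1 + 2t - 2t^2 + 2t^3 - 2t^4 + t^5  (w +2, c 12, <D> = A^-14 - 2A^-10 + 2A^-6 - 2A^-2 + 2A^2 - A^6 + A^10)
note: Reidemeister moves carry D1 (10 crossings) to D2 (12)


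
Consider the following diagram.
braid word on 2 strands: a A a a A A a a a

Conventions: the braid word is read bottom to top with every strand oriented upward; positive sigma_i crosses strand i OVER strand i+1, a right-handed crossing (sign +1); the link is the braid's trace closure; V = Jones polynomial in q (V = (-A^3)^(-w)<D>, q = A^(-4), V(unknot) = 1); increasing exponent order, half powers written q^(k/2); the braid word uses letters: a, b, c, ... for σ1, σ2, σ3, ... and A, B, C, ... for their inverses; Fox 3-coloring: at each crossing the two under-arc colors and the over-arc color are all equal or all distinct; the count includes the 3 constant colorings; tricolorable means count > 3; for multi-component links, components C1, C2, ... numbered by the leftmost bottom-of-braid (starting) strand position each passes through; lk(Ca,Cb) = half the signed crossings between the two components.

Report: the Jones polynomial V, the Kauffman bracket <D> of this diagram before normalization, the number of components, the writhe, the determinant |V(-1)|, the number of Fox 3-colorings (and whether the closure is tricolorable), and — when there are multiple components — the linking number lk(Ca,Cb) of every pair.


V = q + q^3 - q^4
<D> = A^-7 - A^-3 - A^5 (w = +3)
1 component over 9 crossings, w = +3
9 Fox colorings among 3^9, |V(-1)| = 3: tricolorable
why: w = +3 (over 9 crossings) is diagram-only; (-A^3)^(-3) removes it from V


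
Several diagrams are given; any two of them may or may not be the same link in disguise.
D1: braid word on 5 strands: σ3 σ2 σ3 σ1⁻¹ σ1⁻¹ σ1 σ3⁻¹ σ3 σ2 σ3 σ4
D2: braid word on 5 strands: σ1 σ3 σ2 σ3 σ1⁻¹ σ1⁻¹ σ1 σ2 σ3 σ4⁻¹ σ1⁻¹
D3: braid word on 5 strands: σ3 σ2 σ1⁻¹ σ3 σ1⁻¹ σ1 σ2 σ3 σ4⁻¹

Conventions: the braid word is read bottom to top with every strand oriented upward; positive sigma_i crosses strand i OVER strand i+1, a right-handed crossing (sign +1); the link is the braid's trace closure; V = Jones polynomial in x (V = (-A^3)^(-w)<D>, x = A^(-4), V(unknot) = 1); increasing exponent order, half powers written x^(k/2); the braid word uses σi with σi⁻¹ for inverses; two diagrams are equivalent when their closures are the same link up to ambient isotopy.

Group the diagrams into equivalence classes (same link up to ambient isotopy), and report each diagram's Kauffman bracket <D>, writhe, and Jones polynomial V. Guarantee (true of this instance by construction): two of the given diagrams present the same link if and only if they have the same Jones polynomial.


equivalence classes: {D1, D2, D3}
D1 (bracket A^-7 - A^-3 + A + A^9; 11 crossings at w = +5): V = -x^(3/2) - x^(7/2) + x^(9/2) - x^(11/2)
V(D2) = -x^(3/2) - x^(7/2) + x^(9/2) - x^(11/2)  [11 crossings, <D> = A^-13 - A^-9 + A^-5 + A^3, w = +3]
D3 (bracket A^-13 - A^-9 + A^-5 + A^3; 9 crossings at w = +3): V = -x^(3/2) - x^(7/2) + x^(9/2) - x^(11/2)
key observation: one V(x) for all 3 diagrams — one class (guaranteed)


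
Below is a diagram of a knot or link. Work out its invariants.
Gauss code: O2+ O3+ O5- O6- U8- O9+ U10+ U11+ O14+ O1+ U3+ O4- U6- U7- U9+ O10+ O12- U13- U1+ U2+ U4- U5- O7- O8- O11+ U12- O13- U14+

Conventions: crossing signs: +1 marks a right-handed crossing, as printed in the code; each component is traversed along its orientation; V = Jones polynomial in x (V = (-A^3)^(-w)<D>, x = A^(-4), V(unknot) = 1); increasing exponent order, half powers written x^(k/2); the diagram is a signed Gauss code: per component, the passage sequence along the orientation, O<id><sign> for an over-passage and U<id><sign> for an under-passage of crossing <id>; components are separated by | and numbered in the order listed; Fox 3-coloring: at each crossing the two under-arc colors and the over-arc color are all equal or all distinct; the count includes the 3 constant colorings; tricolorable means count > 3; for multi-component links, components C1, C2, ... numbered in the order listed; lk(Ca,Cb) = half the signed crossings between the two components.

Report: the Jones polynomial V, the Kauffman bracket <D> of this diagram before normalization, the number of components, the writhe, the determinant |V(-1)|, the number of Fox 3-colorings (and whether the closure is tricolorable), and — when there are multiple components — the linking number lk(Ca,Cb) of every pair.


V(x) = -x^-3 + x^-2 - x^-1 + 3 - x + x^2 - x^3
bracket: -A^-12 + A^-8 - A^-4 + 3 - A^4 + A^8 - A^12, w = 0
1 component, writhe 0, over 14 crossings
det 9, colorings 27 of 3^14 — tricolorable
observation: det 9 = |V(-1)|; divisible by 3, so tricolorable


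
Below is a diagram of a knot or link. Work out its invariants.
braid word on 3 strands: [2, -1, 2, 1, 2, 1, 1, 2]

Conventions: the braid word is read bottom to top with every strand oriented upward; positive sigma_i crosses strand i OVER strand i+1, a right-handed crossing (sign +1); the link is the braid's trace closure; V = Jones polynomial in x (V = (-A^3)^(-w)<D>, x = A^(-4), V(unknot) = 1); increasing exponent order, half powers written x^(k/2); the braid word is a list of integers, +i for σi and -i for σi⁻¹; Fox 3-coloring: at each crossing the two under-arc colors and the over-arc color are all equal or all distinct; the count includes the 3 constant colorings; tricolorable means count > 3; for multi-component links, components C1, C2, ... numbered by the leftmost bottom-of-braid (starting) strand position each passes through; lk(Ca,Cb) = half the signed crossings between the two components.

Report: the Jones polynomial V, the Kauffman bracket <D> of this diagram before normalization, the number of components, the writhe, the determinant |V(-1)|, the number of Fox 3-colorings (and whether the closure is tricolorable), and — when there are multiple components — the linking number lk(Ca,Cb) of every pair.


Jones polynomial: V(x) = x^2 + 2x^4 - 2x^5 + x^6 - 2x^7 + x^8
<D> = A^-14 - 2A^-10 + A^-6 - 2A^-2 + 2A^2 + A^10; writhe +6
components 1, writhe +6 (8 crossings)
3-colorings: 27 of 3^8, det 9 — tricolorable
note: w = +6 shifts under R1 moves; the (-A^3)^(-6) factor cancels that in V


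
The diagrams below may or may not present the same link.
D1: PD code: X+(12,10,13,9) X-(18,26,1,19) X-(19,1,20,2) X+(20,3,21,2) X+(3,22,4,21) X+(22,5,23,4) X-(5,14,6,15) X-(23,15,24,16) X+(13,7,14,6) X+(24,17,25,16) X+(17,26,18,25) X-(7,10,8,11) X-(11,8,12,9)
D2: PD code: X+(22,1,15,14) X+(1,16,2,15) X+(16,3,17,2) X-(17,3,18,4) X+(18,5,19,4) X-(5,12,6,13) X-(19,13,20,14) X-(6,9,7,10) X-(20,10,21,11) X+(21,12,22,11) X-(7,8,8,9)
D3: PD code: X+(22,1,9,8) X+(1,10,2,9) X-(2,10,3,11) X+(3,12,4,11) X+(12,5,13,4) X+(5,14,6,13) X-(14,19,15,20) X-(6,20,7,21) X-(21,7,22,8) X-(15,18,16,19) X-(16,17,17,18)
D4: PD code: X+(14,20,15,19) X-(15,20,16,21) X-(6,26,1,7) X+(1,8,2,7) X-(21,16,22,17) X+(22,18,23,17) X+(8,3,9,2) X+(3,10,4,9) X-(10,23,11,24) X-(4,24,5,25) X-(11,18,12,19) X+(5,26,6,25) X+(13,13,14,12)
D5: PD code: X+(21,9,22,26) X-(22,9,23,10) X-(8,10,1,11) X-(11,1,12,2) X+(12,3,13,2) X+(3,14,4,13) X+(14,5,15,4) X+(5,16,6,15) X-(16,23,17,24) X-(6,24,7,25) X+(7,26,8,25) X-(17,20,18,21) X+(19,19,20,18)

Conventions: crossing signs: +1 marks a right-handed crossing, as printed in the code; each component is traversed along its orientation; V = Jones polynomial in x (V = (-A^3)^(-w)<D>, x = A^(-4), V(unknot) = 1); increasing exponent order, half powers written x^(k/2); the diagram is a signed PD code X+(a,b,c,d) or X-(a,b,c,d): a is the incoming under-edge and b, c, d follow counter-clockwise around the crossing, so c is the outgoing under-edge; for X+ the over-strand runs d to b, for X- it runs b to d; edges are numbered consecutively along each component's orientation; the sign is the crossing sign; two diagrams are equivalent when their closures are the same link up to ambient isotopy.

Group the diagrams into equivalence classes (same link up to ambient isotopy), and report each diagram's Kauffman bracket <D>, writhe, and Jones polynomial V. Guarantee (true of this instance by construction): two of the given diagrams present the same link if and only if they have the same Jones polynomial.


grouping into links: {D1, D2, D3, D4, D5}
V(D1) = -x^(1/2) - x^(5/2)  (w +1, c 13, <D> = A^-7 + A)
D2 (bracket A^-13 + A^-5; 11 crossings at w = -1): V = -x^(1/2) - x^(5/2)
V(D3) = -x^(1/2) - x^(5/2)  (w -1, c 11, <D> = A^-13 + A^-5)
V(D4) = -x^(1/2) - x^(5/2)  [13 crossings, <D> = A^-7 + A, w = +1]
D5 (bracket A^-7 + A; 13 crossings at w = +1): V = -x^(1/2) - x^(5/2)
why: one V(x) for all 5 diagrams — one class (guaranteed)


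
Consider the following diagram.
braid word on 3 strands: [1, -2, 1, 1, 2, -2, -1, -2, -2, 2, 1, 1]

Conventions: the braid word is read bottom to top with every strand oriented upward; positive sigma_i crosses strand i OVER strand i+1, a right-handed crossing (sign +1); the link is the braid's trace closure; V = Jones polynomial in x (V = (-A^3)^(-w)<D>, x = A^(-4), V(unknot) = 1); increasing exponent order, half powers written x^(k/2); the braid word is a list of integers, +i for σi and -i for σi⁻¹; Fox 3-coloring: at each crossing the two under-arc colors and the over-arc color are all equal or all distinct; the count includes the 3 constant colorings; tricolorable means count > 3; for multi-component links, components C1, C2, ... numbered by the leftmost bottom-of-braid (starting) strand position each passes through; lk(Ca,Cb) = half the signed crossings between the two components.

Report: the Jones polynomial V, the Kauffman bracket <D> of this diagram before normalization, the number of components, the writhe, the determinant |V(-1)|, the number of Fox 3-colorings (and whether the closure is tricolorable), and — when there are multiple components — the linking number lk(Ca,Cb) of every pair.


Jones polynomial: V(x) = x^-1 - 1 + 2x - 2x^2 + 2x^3 - 2x^4 + x^5
<D> = A^-14 - 2A^-10 + 2A^-6 - 2A^-2 + 2A^2 - A^6 + A^10; writhe +2
components 1, writhe +2 (12 crossings)
3-colorings: 3 of 3^12, det 11 — not tricolorable
note: inverse pairs cancel, leaving σ1 σ2⁻¹ σ1 σ2⁻¹ σ1 σ1


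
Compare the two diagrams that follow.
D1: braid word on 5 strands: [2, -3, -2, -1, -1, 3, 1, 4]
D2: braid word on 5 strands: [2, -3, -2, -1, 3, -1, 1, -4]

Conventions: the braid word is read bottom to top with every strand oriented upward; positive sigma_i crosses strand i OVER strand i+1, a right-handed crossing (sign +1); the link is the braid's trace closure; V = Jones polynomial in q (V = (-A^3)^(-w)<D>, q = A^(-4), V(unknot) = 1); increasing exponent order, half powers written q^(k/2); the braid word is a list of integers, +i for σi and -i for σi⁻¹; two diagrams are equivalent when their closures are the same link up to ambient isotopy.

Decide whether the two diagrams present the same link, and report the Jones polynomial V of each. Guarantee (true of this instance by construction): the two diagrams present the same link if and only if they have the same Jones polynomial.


equivalent: yes
D1 (bracket 1; 8 crossings at w = 0): V = 1
V(D2) = 1  (w -2, c 8, <D> = A^-6)
key observation: one V(q) for all 2 diagrams — one class (guaranteed)


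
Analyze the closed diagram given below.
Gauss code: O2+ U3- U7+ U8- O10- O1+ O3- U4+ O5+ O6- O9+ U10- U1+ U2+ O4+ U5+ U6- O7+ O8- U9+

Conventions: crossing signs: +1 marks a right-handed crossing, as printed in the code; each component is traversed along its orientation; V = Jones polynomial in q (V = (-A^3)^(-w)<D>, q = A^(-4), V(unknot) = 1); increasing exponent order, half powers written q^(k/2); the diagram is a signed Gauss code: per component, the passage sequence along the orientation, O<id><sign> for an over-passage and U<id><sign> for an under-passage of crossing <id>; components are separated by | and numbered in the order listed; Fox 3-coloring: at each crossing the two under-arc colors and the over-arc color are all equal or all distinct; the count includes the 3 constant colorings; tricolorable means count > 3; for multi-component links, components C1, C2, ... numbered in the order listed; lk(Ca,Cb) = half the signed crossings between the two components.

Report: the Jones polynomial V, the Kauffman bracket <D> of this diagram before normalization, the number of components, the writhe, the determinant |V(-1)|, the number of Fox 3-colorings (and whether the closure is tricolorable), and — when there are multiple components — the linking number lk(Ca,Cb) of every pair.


Jones polynomial: V(q) = q + q^3 - q^4
<D> = -A^-10 + A^-6 + A^2; writhe +2
components 1, writhe +2 (10 crossings)
3-colorings: 9 of 3^10, det 3 — tricolorable
note: V spans 3 powers of q: at least 3 crossings in any diagram


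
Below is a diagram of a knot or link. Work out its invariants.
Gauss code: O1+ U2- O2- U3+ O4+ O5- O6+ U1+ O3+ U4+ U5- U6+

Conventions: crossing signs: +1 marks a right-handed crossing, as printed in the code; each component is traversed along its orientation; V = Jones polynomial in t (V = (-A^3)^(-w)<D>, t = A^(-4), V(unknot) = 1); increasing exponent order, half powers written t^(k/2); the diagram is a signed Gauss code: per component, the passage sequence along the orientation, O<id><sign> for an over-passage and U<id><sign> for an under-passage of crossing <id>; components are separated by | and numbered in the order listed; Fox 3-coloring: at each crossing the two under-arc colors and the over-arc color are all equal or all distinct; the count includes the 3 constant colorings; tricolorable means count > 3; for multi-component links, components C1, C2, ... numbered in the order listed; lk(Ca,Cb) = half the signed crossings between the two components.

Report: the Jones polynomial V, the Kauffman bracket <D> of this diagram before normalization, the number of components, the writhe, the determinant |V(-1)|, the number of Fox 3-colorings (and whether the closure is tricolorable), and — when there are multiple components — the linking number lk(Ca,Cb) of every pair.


V = t + t^3 - t^4
<D> = -A^-10 + A^-6 + A^2 (w = +2)
1 component over 6 crossings, w = +2
9 Fox colorings among 3^6, |V(-1)| = 3: tricolorable
why: w = +2 shifts under R1 moves; the (-A^3)^(-2) factor cancels that in V


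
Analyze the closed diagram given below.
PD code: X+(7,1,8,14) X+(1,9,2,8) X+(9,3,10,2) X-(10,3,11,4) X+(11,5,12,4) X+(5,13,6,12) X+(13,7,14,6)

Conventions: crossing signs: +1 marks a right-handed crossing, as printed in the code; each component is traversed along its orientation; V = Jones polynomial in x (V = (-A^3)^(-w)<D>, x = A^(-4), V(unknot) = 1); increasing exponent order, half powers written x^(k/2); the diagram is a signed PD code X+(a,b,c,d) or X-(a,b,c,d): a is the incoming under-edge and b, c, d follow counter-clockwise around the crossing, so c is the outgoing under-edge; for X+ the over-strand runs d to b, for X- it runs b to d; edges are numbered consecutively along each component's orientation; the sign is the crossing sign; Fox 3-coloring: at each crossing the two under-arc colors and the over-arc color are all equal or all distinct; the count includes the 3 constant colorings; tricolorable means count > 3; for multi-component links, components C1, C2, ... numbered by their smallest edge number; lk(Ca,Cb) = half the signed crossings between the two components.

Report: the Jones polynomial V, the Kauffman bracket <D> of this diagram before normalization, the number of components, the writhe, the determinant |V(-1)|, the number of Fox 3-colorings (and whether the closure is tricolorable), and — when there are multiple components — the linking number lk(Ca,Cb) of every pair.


Jones polynomial: V(x) = x^2 + x^4 - x^5 + x^6 - x^7
<D> = A^-13 - A^-9 + A^-5 - A^-1 - A^7; writhe +5
components 1, writhe +5 (7 crossings)
3-colorings: 3 of 3^7, det 5 — not tricolorable
note: det 5 = |V(-1)|; not divisible by 3, so not tricolorable


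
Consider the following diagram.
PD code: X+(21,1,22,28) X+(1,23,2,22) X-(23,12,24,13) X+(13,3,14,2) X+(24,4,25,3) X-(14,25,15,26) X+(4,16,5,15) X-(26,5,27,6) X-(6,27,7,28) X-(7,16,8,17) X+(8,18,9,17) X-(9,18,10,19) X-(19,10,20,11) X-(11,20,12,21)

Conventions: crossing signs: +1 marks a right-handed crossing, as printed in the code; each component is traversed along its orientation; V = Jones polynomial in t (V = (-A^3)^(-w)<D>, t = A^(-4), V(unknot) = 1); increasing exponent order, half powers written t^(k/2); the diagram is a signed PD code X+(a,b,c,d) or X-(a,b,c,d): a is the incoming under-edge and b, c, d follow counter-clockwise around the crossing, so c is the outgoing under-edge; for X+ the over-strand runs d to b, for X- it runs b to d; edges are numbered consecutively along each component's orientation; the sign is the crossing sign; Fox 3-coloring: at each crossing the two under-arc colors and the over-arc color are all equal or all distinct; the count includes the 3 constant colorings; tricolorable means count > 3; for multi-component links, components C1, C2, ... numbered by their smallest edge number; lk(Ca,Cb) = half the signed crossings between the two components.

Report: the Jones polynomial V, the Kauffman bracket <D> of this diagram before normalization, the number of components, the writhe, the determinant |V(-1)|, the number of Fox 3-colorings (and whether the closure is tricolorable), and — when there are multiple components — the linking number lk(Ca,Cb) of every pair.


V(t) = t^-7 - 3t^-6 + 6t^-5 - 10t^-4 + 12t^-3 - 12t^-2 + 12t^-1 - 9 + 6t - 3t^2 + t^3
bracket: A^-18 - 3A^-14 + 6A^-10 - 9A^-6 + 12A^-2 - 12A^2 + 12A^6 - 10A^10 + 6A^14 - 3A^18 + A^22, w = -2
1 component, writhe -2, over 14 crossings
det 75, colorings 9 of 3^14 — tricolorable
observation: w = -2 shifts under R1 moves; the (-A^3)^(2) factor cancels that in V


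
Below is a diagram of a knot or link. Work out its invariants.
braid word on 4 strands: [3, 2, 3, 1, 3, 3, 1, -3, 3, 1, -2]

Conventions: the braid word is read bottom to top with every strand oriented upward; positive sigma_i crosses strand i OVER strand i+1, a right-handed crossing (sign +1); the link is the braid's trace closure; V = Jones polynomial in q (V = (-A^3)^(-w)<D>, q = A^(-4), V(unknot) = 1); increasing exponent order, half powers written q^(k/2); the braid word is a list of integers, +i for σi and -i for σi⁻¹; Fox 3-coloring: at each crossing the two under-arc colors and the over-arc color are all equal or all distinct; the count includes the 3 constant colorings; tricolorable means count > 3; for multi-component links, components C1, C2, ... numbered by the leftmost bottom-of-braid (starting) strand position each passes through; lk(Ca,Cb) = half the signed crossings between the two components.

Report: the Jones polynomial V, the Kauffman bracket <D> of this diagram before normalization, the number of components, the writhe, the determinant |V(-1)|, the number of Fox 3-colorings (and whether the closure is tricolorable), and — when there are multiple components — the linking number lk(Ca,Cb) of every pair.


V = q^2 + 2q^4 - 2q^5 + q^6 - 2q^7 + q^8
<D> = -A^-11 + 2A^-7 - A^-3 + 2A - 2A^5 - A^13 (w = +7)
1 component over 11 crossings, w = +7
27 Fox colorings among 3^11, |V(-1)| = 9: tricolorable
why: w = +7 shifts under R1 moves; the (-A^3)^(-7) factor cancels that in V


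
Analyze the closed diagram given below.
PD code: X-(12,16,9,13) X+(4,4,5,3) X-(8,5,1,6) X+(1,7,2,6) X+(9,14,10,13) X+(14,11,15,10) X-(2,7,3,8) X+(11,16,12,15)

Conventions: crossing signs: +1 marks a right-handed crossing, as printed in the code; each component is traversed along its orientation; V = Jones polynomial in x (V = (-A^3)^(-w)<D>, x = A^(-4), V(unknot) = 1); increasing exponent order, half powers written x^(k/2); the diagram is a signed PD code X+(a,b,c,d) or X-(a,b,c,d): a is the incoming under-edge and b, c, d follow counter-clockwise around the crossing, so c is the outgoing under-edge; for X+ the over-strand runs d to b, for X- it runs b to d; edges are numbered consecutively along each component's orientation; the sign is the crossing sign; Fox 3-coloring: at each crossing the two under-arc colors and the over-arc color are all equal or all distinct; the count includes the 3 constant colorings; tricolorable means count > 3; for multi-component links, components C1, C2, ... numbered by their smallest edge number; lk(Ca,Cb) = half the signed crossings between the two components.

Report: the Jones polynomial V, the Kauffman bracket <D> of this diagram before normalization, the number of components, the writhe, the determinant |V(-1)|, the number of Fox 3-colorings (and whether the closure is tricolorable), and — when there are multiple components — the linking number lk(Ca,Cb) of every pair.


V = 1 + x + x^2 + x^3
<D> = A^-6 + A^-2 + A^2 + A^6 (w = +2)
3 components over 8 crossings, w = +2
lk(C1,C2): 0
lk(C1,C3) = 0
linking number lk(C2,C3) = +1
9 Fox colorings among 3^8, |V(-1)| = 0: tricolorable
why: span 3 respects span(V) <= c + mu - 1 = 10 for this 3-component diagram


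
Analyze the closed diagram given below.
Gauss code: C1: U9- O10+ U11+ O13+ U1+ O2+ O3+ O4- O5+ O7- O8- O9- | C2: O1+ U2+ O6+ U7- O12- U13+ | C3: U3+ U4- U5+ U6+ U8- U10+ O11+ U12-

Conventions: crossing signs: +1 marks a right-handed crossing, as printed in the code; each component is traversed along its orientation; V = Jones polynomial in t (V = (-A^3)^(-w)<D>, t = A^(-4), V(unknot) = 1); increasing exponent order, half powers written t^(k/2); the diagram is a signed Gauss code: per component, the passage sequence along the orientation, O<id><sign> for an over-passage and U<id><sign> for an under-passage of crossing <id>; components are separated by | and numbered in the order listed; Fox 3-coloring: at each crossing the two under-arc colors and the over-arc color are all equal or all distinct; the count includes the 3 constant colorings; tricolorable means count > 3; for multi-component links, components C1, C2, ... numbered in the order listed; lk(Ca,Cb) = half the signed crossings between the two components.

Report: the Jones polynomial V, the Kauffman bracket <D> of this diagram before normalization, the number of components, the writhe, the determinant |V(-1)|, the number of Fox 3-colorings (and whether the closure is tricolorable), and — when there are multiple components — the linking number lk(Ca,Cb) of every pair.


Jones polynomial: V(t) = t + 2t^3 + t^5
<D> = -A^-11 - 2A^-3 - A^5; writhe +3
components 3, writhe +3 (13 crossings)
linking number lk(C1,C2) = +1
lk(C1,C3): +1
lk(C2,C3) = 0
3-colorings: 3 of 3^13, det 4 — not tricolorable
note: det 4 = |V(-1)|; not divisible by 3, so not tricolorable


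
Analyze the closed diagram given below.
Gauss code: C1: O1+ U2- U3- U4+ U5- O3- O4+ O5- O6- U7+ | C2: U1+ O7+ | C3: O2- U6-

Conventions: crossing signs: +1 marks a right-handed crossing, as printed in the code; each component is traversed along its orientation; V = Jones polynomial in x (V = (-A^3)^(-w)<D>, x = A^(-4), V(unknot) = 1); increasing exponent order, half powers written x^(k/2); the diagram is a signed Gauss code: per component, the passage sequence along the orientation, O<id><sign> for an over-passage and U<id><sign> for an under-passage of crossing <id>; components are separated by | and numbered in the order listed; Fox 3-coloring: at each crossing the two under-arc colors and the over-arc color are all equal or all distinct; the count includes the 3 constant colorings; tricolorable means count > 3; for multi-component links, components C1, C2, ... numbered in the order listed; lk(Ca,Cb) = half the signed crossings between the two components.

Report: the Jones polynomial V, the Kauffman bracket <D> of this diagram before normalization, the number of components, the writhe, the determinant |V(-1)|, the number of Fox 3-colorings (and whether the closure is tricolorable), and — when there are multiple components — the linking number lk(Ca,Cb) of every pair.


V(x) = x^-2 + 2 + x^2
bracket: -A^-11 - 2A^-3 - A^5, w = -1
3 components, writhe -1, over 7 crossings
lk(C1,C2) = +1
linking number lk(C1,C3) = -1
lk(C2,C3): 0
det 4, colorings 3 of 3^7 — not tricolorable
observation: palindromic: swapping x for 1/x fixes V


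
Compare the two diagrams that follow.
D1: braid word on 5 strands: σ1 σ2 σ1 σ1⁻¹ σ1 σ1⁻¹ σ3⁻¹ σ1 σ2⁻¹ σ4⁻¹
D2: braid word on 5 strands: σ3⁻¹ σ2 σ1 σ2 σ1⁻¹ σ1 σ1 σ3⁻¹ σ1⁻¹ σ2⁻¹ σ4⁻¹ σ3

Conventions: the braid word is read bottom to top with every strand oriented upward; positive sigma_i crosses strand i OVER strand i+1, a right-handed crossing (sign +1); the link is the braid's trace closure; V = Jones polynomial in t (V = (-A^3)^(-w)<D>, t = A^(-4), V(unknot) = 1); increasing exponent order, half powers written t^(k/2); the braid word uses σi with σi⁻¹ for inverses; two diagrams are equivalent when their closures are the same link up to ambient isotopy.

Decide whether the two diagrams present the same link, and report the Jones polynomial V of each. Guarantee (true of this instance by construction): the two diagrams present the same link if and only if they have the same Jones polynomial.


equivalent: yes
V(D1) = 1  (w 0, c 10, <D> = 1)
V(D2) = 1  (w 0, c 12, <D> = 1)
why: one V(t) for all 2 diagrams — one class (guaranteed)


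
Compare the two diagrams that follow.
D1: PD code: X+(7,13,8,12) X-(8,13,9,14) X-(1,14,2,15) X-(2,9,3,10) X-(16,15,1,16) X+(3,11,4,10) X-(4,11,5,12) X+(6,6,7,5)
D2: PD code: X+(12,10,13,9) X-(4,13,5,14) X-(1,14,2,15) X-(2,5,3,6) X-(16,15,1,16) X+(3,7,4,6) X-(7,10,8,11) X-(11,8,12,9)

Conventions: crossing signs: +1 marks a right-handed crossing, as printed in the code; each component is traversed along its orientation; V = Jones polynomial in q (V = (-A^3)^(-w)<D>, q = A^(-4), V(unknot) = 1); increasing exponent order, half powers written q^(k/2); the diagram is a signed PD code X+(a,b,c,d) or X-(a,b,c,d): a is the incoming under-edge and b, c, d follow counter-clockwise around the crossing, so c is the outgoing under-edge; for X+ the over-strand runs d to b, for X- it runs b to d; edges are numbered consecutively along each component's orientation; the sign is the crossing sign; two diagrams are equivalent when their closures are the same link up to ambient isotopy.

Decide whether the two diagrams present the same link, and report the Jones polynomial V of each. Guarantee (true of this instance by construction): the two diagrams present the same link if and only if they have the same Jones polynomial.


equivalent: yes
D1 (bracket A^-6; 8 crossings at w = -2): V = 1
D2 (bracket A^-12; 8 crossings at w = -4): V = 1
key observation: one V(q) for all 2 diagrams — one class (guaranteed)


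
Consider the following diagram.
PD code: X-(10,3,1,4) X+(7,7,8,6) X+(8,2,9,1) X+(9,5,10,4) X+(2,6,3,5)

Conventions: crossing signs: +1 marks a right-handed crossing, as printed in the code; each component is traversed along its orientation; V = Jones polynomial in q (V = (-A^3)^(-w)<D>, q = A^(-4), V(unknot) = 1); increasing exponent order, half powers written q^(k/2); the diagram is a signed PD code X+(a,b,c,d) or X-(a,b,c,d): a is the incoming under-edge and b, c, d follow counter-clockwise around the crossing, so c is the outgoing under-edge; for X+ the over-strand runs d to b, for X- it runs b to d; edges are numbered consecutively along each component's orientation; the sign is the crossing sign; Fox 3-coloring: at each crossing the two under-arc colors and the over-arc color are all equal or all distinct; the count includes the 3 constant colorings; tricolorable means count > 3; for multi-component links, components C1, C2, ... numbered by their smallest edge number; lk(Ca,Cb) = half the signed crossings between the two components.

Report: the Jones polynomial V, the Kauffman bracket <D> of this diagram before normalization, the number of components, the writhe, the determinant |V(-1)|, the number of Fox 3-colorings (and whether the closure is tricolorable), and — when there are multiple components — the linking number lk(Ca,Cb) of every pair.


V = 1
<D> = -A^9 (w = +3)
1 component over 5 crossings, w = +3
3 Fox colorings among 3^5, |V(-1)| = 1: not tricolorable
why: det 1 = |V(-1)|; not divisible by 3, so not tricolorable


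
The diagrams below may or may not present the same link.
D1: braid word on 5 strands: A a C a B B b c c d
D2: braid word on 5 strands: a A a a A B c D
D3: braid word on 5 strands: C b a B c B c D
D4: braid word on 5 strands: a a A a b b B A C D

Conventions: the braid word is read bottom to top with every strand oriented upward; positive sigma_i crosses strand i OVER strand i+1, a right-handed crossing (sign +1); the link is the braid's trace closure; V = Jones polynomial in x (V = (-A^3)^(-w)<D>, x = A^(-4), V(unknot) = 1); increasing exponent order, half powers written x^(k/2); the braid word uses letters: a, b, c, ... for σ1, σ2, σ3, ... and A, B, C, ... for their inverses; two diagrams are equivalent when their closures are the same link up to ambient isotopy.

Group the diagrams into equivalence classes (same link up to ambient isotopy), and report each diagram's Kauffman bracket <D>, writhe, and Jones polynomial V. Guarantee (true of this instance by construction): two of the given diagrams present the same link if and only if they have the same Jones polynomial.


classes: {D1, D2, D3, D4}
V(D1) = 1  [10 crossings, <D> = A^6, w = +2]
V(D2) = 1  (w 0, c 8, <D> = 1)
V(D3) = 1  [8 crossings, <D> = 1, w = 0]
V(D4) = 1  [10 crossings, <D> = 1, w = 0]
note: one V(x) for all 4 diagrams — one class (guaranteed)


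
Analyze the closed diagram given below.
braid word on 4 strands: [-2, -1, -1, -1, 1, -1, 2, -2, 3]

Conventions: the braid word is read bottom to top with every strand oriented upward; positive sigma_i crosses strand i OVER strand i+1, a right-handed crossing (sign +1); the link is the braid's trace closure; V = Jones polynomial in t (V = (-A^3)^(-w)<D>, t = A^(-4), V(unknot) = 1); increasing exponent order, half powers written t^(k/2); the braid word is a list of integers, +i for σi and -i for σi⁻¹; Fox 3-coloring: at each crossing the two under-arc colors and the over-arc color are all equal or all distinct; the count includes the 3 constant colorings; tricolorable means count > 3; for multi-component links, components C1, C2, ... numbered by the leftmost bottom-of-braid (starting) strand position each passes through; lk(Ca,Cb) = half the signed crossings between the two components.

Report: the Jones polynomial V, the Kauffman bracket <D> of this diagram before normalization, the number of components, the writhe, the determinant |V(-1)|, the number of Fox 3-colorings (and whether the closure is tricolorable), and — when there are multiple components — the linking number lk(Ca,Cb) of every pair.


V(t) = -t^-4 + t^-3 + t^-1
bracket: -A^-5 - A^3 + A^7, w = -3
1 component, writhe -3, over 9 crossings
det 3, colorings 9 of 3^9 — tricolorable
observation: w = -3 (over 9 crossings) is diagram-only; (-A^3)^(3) removes it from V
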